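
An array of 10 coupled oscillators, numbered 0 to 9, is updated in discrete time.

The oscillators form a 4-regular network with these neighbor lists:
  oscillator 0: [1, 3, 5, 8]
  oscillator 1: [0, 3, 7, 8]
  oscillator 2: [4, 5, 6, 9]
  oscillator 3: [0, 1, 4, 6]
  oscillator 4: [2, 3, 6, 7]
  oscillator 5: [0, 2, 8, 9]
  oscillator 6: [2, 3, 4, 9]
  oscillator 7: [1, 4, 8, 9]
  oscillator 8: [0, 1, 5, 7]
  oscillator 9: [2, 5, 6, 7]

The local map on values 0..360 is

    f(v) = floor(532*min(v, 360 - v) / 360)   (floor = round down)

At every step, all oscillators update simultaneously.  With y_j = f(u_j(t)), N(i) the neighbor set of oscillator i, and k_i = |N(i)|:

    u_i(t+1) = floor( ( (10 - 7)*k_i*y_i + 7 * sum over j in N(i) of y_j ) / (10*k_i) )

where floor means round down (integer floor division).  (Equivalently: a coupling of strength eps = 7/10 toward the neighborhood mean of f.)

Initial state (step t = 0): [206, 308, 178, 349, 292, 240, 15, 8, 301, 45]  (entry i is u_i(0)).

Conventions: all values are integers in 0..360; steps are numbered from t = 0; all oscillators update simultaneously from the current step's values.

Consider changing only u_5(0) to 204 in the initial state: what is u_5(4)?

Simulating step by step:
t=0: [206, 308, 178, 349, 292, 204, 15, 8, 301, 45]
t=1: [139, 82, 152, 79, 84, 181, 84, 60, 121, 111]
t=2: [180, 139, 185, 135, 133, 214, 147, 129, 172, 171]
t=3: [232, 220, 231, 214, 210, 244, 223, 215, 229, 229]
t=4: [194, 203, 194, 207, 209, 185, 203, 206, 194, 193]

Answer: u_5(4) = 185
Key observation: This trace re-runs the system from the modified initial state.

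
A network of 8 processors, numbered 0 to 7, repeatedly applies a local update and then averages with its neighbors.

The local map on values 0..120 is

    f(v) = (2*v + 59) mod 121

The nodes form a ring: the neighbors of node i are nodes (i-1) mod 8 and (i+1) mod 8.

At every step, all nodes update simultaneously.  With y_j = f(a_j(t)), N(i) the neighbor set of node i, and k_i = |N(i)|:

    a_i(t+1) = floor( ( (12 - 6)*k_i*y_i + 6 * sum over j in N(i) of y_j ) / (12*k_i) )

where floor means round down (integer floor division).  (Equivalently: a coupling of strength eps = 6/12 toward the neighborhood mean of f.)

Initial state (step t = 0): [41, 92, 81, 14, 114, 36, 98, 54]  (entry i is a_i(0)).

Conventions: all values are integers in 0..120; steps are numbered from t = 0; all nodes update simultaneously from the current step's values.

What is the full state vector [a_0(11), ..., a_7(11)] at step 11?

Simulating step by step:
t=0: [41, 92, 81, 14, 114, 36, 98, 54]
t=1: [21, 30, 72, 79, 46, 19, 20, 31]
t=2: [80, 105, 94, 76, 63, 80, 73, 50]
t=3: [65, 39, 31, 62, 79, 86, 76, 64]
t=4: [54, 25, 19, 55, 91, 101, 89, 72]
t=5: [70, 90, 87, 78, 76, 68, 83, 81]
t=6: [93, 106, 109, 97, 87, 85, 95, 95]
t=7: [10, 24, 27, 42, 85, 83, 32, 6]
t=8: [84, 101, 88, 66, 85, 79, 44, 55]
t=9: [69, 64, 79, 90, 95, 81, 49, 57]
t=10: [67, 76, 94, 84, 58, 60, 56, 54]
t=11: [70, 64, 51, 67, 68, 55, 51, 53]

Answer: [70, 64, 51, 67, 68, 55, 51, 53]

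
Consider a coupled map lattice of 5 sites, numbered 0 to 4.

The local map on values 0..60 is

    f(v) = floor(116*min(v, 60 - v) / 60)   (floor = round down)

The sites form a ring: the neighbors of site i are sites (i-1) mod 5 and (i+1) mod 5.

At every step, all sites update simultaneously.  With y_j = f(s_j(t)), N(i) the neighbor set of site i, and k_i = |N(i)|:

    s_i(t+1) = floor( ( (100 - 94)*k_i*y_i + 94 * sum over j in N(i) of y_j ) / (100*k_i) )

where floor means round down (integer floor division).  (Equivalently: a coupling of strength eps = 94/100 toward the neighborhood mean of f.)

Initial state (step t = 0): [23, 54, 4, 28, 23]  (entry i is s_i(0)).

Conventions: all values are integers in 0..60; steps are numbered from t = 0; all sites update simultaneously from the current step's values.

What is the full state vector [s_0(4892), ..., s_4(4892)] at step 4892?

Answer: [16, 17, 18, 18, 17]
Key observation: The state at step 37, [43, 44, 45, 45, 44], reappears at step 47: the system is in a cycle of period 10 from step 37 on.  Therefore the state at step 4892 equals the state at step 37 + ((4892 - 37) mod 10) = 42, which is [16, 17, 18, 18, 17].

Derivation:
t=0: [23, 54, 4, 28, 23]
t=1: [28, 24, 30, 27, 48]
t=2: [35, 55, 49, 41, 51]
t=3: [15, 32, 22, 20, 40]
t=4: [44, 36, 45, 39, 33]
t=5: [47, 30, 42, 40, 36]
t=6: [50, 31, 47, 39, 32]
t=7: [52, 24, 46, 39, 30]
t=8: [49, 22, 42, 42, 29]
t=9: [47, 28, 37, 44, 29]
t=10: [53, 35, 42, 48, 29]
t=11: [49, 24, 35, 43, 20]
t=12: [40, 35, 39, 42, 27]
t=13: [49, 39, 40, 45, 36]
t=14: [41, 30, 34, 41, 26]
t=15: [52, 43, 47, 49, 36]
t=16: [37, 20, 26, 34, 19]
t=17: [37, 46, 44, 43, 46]
t=18: [28, 36, 29, 28, 37]
t=19: [45, 54, 50, 50, 53]
t=20: [13, 23, 15, 16, 23]
t=21: [42, 28, 36, 36, 28]
t=22: [52, 40, 49, 49, 40]
t=23: [36, 19, 28, 28, 19]
t=24: [36, 49, 45, 45, 49]
t=25: [22, 36, 25, 25, 36]
t=26: [45, 45, 47, 47, 45]
t=27: [29, 27, 26, 26, 27]
t=28: [52, 52, 50, 50, 52]
t=29: [15, 16, 17, 17, 16]
t=30: [29, 30, 31, 31, 30]
t=31: [57, 56, 56, 56, 56]
t=32: [6, 6, 7, 7, 6]
t=33: [11, 11, 12, 12, 11]
t=34: [21, 21, 22, 22, 21]
t=35: [40, 40, 41, 41, 40]
t=36: [38, 37, 36, 36, 37]
t=37: [43, 44, 45, 45, 44]
t=38: [30, 30, 29, 29, 30]
t=39: [58, 57, 56, 56, 57]
t=40: [4, 5, 6, 6, 5]
t=41: [8, 9, 10, 10, 9]
t=42: [16, 17, 18, 18, 17]
t=43: [31, 32, 33, 33, 32]
t=44: [54, 54, 52, 52, 54]
t=45: [11, 12, 13, 13, 12]
t=46: [22, 23, 24, 24, 23]
t=47: [43, 44, 45, 45, 44]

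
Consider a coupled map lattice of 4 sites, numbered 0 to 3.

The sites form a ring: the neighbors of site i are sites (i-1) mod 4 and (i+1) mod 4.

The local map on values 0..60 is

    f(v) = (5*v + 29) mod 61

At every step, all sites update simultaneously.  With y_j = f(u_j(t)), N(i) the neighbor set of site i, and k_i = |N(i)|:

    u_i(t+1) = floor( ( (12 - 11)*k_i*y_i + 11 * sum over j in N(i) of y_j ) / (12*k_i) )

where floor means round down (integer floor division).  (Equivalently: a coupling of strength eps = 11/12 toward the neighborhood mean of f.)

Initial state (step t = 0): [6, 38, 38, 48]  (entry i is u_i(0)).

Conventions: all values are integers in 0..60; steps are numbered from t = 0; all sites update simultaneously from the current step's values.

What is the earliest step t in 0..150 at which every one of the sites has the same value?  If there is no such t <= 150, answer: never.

Answer: 19
Key observation: Synchronization is absorbing here: once all sites are equal they stay equal, and step 19 is the first all-equal step.

Derivation:
t=0: [6, 38, 38, 48]  (not all equal)
t=1: [32, 46, 30, 45]  (not all equal)
t=2: [11, 30, 16, 29]  (not all equal)
t=3: [51, 37, 53, 36]  (not all equal)
t=4: [29, 43, 30, 43]  (not all equal)
t=5: [4, 49, 4, 49]  (not all equal)
t=6: [31, 47, 31, 47]  (not all equal)
t=7: [18, 2, 18, 2]  (not all equal)
t=8: [40, 56, 40, 56]  (not all equal)
t=9: [7, 42, 7, 42]  (not all equal)
t=10: [51, 7, 51, 7]  (not all equal)
t=11: [6, 36, 6, 36]  (not all equal)
t=12: [28, 56, 28, 56]  (not all equal)
t=13: [7, 43, 7, 43]  (not all equal)
t=14: [0, 2, 0, 2]  (not all equal)
t=15: [38, 29, 38, 29]  (not all equal)
t=16: [50, 37, 50, 37]  (not all equal)
t=17: [31, 34, 31, 34]  (not all equal)
t=18: [14, 2, 14, 2]  (not all equal)
t=19: [38, 38, 38, 38]  (all equal)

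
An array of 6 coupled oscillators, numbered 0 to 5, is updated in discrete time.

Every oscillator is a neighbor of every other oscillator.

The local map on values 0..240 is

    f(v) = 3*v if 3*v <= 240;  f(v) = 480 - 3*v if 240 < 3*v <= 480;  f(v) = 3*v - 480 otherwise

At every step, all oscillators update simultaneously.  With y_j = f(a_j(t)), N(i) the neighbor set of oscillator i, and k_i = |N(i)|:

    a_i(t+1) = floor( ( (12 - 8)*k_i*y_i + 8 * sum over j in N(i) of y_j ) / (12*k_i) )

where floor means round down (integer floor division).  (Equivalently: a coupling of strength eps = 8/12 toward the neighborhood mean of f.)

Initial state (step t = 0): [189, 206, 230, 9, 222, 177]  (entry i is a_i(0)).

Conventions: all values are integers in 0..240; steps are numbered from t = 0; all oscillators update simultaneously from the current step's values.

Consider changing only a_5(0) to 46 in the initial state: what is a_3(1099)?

Answer: a_3(1099) = 210
Key observation: The state at step 12, [150, 150, 150, 150, 150, 150], reappears at step 16: the system is in a cycle of period 4 from step 12 on.  Therefore the state at step 1099 equals the state at step 12 + ((1099 - 12) mod 4) = 15, which is [210, 210, 210, 210, 210, 210].

Derivation:
t=0: [189, 206, 230, 9, 222, 46]
t=1: [122, 132, 146, 110, 142, 132]
t=2: [93, 87, 78, 100, 81, 87]
t=3: [212, 215, 218, 208, 219, 215]
t=4: [162, 163, 165, 159, 166, 163]
t=5: [9, 9, 11, 8, 11, 9]
t=6: [28, 28, 29, 27, 29, 28]
t=7: [84, 84, 85, 83, 85, 84]
t=8: [227, 227, 227, 228, 227, 227]
t=9: [201, 201, 201, 202, 201, 201]
t=10: [123, 123, 123, 124, 123, 123]
t=11: [110, 110, 110, 110, 110, 110]
t=12: [150, 150, 150, 150, 150, 150]
t=13: [30, 30, 30, 30, 30, 30]
t=14: [90, 90, 90, 90, 90, 90]
t=15: [210, 210, 210, 210, 210, 210]
t=16: [150, 150, 150, 150, 150, 150]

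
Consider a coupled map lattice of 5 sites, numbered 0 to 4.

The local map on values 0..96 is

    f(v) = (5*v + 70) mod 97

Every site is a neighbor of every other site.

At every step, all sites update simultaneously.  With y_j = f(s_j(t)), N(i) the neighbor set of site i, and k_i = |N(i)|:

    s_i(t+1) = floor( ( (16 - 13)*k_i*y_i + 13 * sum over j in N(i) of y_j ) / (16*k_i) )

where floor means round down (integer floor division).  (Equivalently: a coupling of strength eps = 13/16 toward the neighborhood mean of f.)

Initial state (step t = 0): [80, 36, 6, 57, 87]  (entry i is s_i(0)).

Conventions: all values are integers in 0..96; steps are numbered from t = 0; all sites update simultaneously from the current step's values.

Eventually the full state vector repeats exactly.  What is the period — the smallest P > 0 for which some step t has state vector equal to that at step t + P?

Simulating step by step:
t=0: [80, 36, 6, 57, 87]
t=1: [44, 44, 45, 44, 45]
t=2: [58, 58, 60, 58, 60]
t=3: [73, 73, 72, 73, 72]
t=4: [44, 44, 45, 44, 45]

Answer: 3
Key observation: The state at step 1, [44, 44, 45, 44, 45], reappears at step 4 — and no state repeats earlier — so the cycle the system enters has period 3.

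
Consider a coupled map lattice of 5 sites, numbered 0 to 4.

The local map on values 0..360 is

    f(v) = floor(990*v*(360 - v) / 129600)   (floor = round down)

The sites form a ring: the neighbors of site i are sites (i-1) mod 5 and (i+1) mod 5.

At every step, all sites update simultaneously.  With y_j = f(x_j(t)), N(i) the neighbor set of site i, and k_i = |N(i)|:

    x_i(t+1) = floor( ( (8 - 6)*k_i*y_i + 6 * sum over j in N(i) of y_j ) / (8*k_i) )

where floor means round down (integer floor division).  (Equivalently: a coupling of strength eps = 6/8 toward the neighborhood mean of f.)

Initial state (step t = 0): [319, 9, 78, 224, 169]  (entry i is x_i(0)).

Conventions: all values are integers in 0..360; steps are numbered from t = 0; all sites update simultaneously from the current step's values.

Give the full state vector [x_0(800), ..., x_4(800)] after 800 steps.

Simulating step by step:
t=0: [319, 9, 78, 224, 169]
t=1: [126, 106, 138, 213, 185]
t=2: [225, 223, 225, 240, 235]
t=3: [229, 232, 227, 226, 225]
t=4: [229, 228, 228, 231, 230]
t=5: [228, 229, 228, 228, 228]
t=6: [229, 229, 229, 229, 229]
t=7: [229, 229, 229, 229, 229]

Answer: [229, 229, 229, 229, 229]
Key observation: The state at step 6, [229, 229, 229, 229, 229], reappears at step 7: the system is in a cycle of period 1 from step 6 on.  Therefore the state at step 800 equals the state at step 6 + ((800 - 6) mod 1) = 6, which is [229, 229, 229, 229, 229].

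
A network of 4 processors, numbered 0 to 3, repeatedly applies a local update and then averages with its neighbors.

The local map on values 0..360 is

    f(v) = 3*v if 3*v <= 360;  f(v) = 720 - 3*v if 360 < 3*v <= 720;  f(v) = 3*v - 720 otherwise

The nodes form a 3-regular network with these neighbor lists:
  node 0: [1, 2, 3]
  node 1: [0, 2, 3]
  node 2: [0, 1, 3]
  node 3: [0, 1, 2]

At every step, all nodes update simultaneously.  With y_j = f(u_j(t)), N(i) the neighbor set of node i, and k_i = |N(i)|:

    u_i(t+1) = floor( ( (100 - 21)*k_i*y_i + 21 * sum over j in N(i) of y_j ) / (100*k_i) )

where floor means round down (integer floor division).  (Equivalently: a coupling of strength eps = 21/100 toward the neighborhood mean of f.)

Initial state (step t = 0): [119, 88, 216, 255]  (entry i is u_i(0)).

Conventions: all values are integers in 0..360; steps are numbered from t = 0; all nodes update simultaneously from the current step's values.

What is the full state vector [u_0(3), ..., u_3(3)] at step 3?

Answer: [114, 147, 106, 39]

Derivation:
t=0: [119, 88, 216, 255]
t=1: [308, 241, 103, 84]
t=2: [200, 55, 276, 235]
t=3: [114, 147, 106, 39]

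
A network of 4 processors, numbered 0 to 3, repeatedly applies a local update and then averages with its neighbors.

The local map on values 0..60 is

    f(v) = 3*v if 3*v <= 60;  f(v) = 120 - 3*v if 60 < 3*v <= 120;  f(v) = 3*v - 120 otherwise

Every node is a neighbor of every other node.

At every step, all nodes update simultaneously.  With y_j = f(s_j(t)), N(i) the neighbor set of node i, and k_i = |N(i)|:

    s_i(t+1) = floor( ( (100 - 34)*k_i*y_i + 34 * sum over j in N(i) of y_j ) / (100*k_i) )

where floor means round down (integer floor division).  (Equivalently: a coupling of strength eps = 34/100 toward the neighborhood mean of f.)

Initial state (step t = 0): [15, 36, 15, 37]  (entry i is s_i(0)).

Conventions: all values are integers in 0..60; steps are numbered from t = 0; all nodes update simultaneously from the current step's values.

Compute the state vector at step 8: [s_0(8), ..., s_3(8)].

Answer: [25, 45, 25, 43]

Derivation:
t=0: [15, 36, 15, 37]
t=1: [37, 19, 37, 17]
t=2: [19, 45, 19, 42]
t=3: [46, 23, 46, 18]
t=4: [25, 43, 25, 45]
t=5: [37, 17, 37, 21]
t=6: [19, 42, 19, 45]
t=7: [46, 18, 46, 23]
t=8: [25, 45, 25, 43]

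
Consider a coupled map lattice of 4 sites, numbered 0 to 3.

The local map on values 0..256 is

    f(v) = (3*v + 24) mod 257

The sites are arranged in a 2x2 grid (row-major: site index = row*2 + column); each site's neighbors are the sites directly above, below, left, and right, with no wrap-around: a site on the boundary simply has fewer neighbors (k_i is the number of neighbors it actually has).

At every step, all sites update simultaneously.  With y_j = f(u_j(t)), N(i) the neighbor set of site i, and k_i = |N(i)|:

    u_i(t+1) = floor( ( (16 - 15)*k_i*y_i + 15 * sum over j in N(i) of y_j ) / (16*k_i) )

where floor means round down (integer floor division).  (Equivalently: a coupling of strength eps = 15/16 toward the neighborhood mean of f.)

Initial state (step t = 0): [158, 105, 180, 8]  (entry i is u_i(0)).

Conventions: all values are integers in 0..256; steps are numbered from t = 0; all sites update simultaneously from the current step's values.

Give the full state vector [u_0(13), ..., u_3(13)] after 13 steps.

Simulating step by step:
t=0: [158, 105, 180, 8]
t=1: [76, 140, 138, 64]
t=2: [188, 231, 230, 186]
t=3: [193, 79, 79, 193]
t=4: [9, 83, 83, 9]
t=5: [18, 48, 48, 18]
t=6: [162, 83, 83, 162]
t=7: [30, 238, 238, 30]
t=8: [217, 120, 120, 217]
t=9: [129, 158, 158, 129]
t=10: [235, 159, 159, 235]
t=11: [242, 216, 216, 242]
t=12: [162, 231, 231, 162]
t=13: [206, 249, 249, 206]

Answer: [206, 249, 249, 206]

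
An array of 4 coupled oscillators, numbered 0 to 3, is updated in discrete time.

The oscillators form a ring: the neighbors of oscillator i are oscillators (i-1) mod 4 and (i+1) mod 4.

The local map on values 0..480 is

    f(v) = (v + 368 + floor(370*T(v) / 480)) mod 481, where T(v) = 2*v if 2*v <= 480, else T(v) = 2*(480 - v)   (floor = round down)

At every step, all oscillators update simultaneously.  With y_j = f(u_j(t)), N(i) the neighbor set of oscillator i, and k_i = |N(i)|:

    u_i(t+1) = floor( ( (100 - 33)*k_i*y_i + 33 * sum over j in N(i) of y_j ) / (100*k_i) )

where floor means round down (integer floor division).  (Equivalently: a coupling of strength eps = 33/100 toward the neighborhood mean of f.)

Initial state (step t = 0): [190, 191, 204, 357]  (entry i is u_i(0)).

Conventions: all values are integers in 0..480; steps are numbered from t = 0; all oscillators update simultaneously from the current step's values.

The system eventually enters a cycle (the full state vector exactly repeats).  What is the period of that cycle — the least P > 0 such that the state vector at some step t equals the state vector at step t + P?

Simulating step by step:
t=0: [190, 191, 204, 357]
t=1: [380, 376, 404, 417]
t=2: [418, 420, 409, 405]
t=3: [400, 400, 404, 405]
t=4: [409, 409, 408, 407]
t=5: [405, 405, 405, 405]
t=6: [407, 407, 407, 407]
t=7: [406, 406, 406, 406]
t=8: [407, 407, 407, 407]

Answer: 2
Key observation: The state at step 6, [407, 407, 407, 407], reappears at step 8 — and no state repeats earlier — so the cycle the system enters has period 2.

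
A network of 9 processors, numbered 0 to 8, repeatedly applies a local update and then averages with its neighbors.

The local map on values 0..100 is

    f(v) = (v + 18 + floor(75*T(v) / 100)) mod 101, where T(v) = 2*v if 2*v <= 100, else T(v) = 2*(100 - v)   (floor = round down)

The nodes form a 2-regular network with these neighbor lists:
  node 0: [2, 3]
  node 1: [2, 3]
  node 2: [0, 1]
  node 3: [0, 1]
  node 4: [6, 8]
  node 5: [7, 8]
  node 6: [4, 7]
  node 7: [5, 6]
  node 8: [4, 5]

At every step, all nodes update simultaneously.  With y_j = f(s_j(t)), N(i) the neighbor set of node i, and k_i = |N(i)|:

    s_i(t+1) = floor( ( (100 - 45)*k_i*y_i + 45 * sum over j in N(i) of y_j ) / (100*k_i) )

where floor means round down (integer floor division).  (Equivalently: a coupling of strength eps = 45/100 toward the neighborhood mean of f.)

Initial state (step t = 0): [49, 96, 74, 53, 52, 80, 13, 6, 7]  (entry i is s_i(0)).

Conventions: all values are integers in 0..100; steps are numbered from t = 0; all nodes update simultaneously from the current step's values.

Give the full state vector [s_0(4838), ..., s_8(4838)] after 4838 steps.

Answer: [17, 17, 17, 17, 37, 37, 37, 37, 37]
Key observation: The state at step 31, [9, 9, 9, 9, 17, 17, 17, 17, 17], reappears at step 36: the system is in a cycle of period 5 from step 31 on.  Therefore the state at step 4838 equals the state at step 31 + ((4838 - 31) mod 5) = 33, which is [17, 17, 17, 17, 37, 37, 37, 37, 37].

Derivation:
t=0: [49, 96, 74, 53, 52, 80, 13, 6, 7]
t=1: [37, 26, 29, 35, 41, 30, 44, 35, 34]
t=2: [26, 66, 70, 22, 16, 52, 20, 29, 26]
t=3: [69, 42, 43, 66, 65, 61, 70, 74, 67]
t=4: [30, 25, 25, 30, 33, 33, 32, 31, 33]
t=5: [90, 82, 82, 90, 99, 98, 97, 96, 100]
t=6: [22, 25, 25, 22, 17, 18, 18, 18, 17]
t=7: [74, 78, 78, 74, 60, 62, 62, 63, 60]
t=8: [29, 28, 28, 29, 36, 36, 36, 35, 36]
t=9: [89, 88, 88, 89, 7, 6, 6, 5, 7]
t=10: [22, 22, 22, 22, 34, 32, 32, 31, 34]
t=11: [73, 73, 73, 73, 23, 75, 75, 96, 23]
t=12: [30, 30, 30, 30, 64, 37, 37, 23, 64]
t=13: [93, 93, 93, 93, 29, 29, 29, 45, 29]
t=14: [20, 20, 20, 20, 90, 76, 76, 56, 90]
t=15: [68, 68, 68, 68, 23, 29, 29, 34, 23]
t=16: [33, 33, 33, 33, 78, 66, 66, 41, 78]
t=17: [100, 100, 100, 100, 29, 29, 29, 25, 29]
t=18: [17, 17, 17, 17, 90, 87, 87, 84, 90]
t=19: [60, 60, 60, 60, 22, 23, 23, 24, 22]
t=20: [37, 37, 37, 37, 73, 75, 75, 76, 73]
t=21: [9, 9, 9, 9, 29, 29, 29, 29, 29]
t=22: [40, 40, 40, 40, 90, 90, 90, 90, 90]
t=23: [17, 17, 17, 17, 22, 22, 22, 22, 22]
t=24: [60, 60, 60, 60, 73, 73, 73, 73, 73]
t=25: [37, 37, 37, 37, 30, 30, 30, 30, 30]
t=26: [9, 9, 9, 9, 93, 93, 93, 93, 93]
t=27: [40, 40, 40, 40, 20, 20, 20, 20, 20]
t=28: [17, 17, 17, 17, 68, 68, 68, 68, 68]
t=29: [60, 60, 60, 60, 33, 33, 33, 33, 33]
t=30: [37, 37, 37, 37, 100, 100, 100, 100, 100]
t=31: [9, 9, 9, 9, 17, 17, 17, 17, 17]
t=32: [40, 40, 40, 40, 60, 60, 60, 60, 60]
t=33: [17, 17, 17, 17, 37, 37, 37, 37, 37]
t=34: [60, 60, 60, 60, 9, 9, 9, 9, 9]
t=35: [37, 37, 37, 37, 40, 40, 40, 40, 40]
t=36: [9, 9, 9, 9, 17, 17, 17, 17, 17]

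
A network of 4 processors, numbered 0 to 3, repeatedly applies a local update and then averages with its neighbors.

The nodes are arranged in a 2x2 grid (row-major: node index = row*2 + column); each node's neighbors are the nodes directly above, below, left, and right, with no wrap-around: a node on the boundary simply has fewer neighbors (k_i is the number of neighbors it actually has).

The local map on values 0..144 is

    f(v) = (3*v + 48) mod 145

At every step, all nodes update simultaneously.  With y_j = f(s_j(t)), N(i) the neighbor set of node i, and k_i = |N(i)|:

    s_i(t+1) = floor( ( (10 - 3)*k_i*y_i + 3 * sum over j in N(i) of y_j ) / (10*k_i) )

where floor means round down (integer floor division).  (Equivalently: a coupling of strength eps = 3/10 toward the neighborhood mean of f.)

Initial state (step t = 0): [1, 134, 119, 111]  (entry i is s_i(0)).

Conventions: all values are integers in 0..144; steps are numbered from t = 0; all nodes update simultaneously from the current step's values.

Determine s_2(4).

Simulating step by step:
t=0: [1, 134, 119, 111]
t=1: [55, 31, 101, 83]
t=2: [77, 109, 53, 35]
t=3: [115, 80, 64, 27]
t=4: [107, 134, 101, 126]

Answer: s_2(4) = 101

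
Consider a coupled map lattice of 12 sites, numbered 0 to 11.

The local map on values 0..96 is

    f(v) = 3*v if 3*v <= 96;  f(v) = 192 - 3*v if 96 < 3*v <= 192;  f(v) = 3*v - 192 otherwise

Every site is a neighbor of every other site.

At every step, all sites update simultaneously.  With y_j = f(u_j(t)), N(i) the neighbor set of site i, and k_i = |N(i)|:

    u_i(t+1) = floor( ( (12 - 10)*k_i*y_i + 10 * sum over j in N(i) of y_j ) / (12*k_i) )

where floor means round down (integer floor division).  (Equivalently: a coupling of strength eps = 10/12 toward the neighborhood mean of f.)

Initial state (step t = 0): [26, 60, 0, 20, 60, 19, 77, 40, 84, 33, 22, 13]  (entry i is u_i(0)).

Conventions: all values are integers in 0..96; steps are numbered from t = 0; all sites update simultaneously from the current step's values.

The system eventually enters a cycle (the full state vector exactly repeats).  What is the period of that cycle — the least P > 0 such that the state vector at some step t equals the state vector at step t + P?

Answer: 16
Key observation: The state at step 4, [27, 27, 27, 27, 27, 27, 27, 27, 27, 27, 27, 27], reappears at step 20 — and no state repeats earlier — so the cycle the system enters has period 16.

Derivation:
t=0: [26, 60, 0, 20, 60, 19, 77, 40, 84, 33, 22, 13]
t=1: [51, 45, 44, 50, 45, 49, 48, 51, 50, 53, 50, 48]
t=2: [45, 47, 47, 45, 47, 45, 46, 45, 45, 44, 45, 46]
t=3: [55, 54, 54, 55, 54, 55, 55, 55, 55, 55, 55, 55]
t=4: [27, 27, 27, 27, 27, 27, 27, 27, 27, 27, 27, 27]
t=5: [81, 81, 81, 81, 81, 81, 81, 81, 81, 81, 81, 81]
t=6: [51, 51, 51, 51, 51, 51, 51, 51, 51, 51, 51, 51]
t=7: [39, 39, 39, 39, 39, 39, 39, 39, 39, 39, 39, 39]
t=8: [75, 75, 75, 75, 75, 75, 75, 75, 75, 75, 75, 75]
t=9: [33, 33, 33, 33, 33, 33, 33, 33, 33, 33, 33, 33]
t=10: [93, 93, 93, 93, 93, 93, 93, 93, 93, 93, 93, 93]
t=11: [87, 87, 87, 87, 87, 87, 87, 87, 87, 87, 87, 87]
t=12: [69, 69, 69, 69, 69, 69, 69, 69, 69, 69, 69, 69]
t=13: [15, 15, 15, 15, 15, 15, 15, 15, 15, 15, 15, 15]
t=14: [45, 45, 45, 45, 45, 45, 45, 45, 45, 45, 45, 45]
t=15: [57, 57, 57, 57, 57, 57, 57, 57, 57, 57, 57, 57]
t=16: [21, 21, 21, 21, 21, 21, 21, 21, 21, 21, 21, 21]
t=17: [63, 63, 63, 63, 63, 63, 63, 63, 63, 63, 63, 63]
t=18: [3, 3, 3, 3, 3, 3, 3, 3, 3, 3, 3, 3]
t=19: [9, 9, 9, 9, 9, 9, 9, 9, 9, 9, 9, 9]
t=20: [27, 27, 27, 27, 27, 27, 27, 27, 27, 27, 27, 27]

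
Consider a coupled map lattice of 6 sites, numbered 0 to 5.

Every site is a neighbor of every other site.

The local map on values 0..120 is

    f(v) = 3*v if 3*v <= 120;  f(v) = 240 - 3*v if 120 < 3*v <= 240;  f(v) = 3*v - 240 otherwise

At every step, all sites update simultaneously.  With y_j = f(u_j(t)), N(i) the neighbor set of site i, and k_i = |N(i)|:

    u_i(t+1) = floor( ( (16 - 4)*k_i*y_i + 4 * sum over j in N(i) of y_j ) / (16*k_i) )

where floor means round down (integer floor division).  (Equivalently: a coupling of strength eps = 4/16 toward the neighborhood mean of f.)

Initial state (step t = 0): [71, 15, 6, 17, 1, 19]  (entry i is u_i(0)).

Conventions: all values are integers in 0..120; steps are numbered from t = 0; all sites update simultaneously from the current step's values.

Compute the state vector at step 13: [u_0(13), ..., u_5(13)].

Answer: [18, 71, 54, 54, 71, 18]

Derivation:
t=0: [71, 15, 6, 17, 1, 19]
t=1: [28, 41, 22, 45, 12, 49]
t=2: [83, 106, 71, 98, 50, 90]
t=3: [20, 69, 33, 52, 77, 35]
t=4: [61, 42, 88, 78, 25, 93]
t=5: [55, 95, 32, 19, 68, 43]
t=6: [73, 52, 88, 60, 46, 98]
t=7: [31, 76, 34, 59, 88, 55]
t=8: [83, 26, 89, 62, 35, 70]
t=9: [21, 69, 34, 52, 88, 36]
t=10: [64, 43, 92, 79, 37, 96]
t=11: [51, 95, 43, 19, 95, 51]
t=12: [82, 53, 99, 61, 53, 82]
t=13: [18, 71, 54, 54, 71, 18]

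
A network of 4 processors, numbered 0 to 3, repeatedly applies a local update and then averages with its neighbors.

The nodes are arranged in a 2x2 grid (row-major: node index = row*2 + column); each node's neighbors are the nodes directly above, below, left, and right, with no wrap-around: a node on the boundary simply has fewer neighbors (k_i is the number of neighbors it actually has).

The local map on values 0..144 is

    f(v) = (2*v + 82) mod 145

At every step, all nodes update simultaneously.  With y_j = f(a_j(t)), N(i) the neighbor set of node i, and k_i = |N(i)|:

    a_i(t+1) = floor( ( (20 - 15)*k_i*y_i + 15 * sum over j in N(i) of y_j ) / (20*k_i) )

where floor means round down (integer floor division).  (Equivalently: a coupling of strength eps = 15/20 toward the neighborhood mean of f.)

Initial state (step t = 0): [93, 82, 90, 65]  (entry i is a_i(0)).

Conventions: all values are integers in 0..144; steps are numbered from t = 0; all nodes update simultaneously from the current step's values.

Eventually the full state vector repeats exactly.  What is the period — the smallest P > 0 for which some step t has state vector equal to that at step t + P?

Simulating step by step:
t=0: [93, 82, 90, 65]
t=1: [112, 96, 100, 98]
t=2: [103, 88, 90, 133]
t=3: [122, 103, 104, 100]
t=4: [62, 100, 64, 87]
t=5: [91, 98, 80, 103]
t=6: [116, 131, 122, 122]
t=7: [39, 36, 31, 42]
t=8: [61, 15, 49, 62]
t=9: [69, 73, 53, 70]
t=10: [66, 77, 67, 66]
t=11: [78, 74, 69, 78]
t=12: [83, 91, 88, 83]
t=13: [112, 107, 105, 112]
t=14: [7, 13, 12, 7]
t=15: [104, 99, 98, 104]
t=16: [100, 33, 33, 100]
t=17: [36, 103, 103, 36]
t=18: [109, 42, 42, 109]
t=19: [18, 12, 12, 18]
t=20: [109, 115, 115, 109]
t=21: [19, 13, 13, 19]
t=22: [111, 117, 117, 111]
t=23: [23, 17, 17, 23]
t=24: [119, 125, 125, 119]
t=25: [39, 33, 33, 39]
t=26: [6, 12, 12, 6]
t=27: [103, 97, 97, 103]
t=28: [134, 140, 140, 134]
t=29: [69, 63, 63, 69]
t=30: [66, 72, 72, 66]
t=31: [78, 72, 72, 78]
t=32: [84, 90, 90, 84]
t=33: [114, 108, 108, 114]
t=34: [11, 17, 17, 11]
t=35: [113, 107, 107, 113]
t=36: [9, 15, 15, 9]
t=37: [109, 103, 103, 109]
t=38: [109, 43, 43, 109]
t=39: [19, 13, 13, 19]

Answer: 18
Key observation: The state at step 21, [19, 13, 13, 19], reappears at step 39 — and no state repeats earlier — so the cycle the system enters has period 18.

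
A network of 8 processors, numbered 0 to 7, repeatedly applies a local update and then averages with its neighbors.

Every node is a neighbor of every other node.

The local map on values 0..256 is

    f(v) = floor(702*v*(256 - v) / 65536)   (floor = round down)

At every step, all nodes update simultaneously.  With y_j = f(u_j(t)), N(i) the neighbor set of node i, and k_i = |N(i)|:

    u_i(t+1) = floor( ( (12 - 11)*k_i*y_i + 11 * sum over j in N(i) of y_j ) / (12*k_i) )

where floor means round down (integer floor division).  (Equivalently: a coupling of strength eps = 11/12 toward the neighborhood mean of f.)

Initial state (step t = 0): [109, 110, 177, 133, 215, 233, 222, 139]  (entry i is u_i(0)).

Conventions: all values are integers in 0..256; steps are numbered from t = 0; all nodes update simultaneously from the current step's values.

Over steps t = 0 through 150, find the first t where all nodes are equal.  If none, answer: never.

Simulating step by step:
t=0: [109, 110, 177, 133, 215, 233, 222, 139]  (not all equal)
t=1: [132, 132, 133, 132, 135, 137, 136, 132]  (not all equal)
t=2: [174, 174, 174, 174, 174, 174, 174, 174]  (all equal)

Answer: 2
Key observation: Synchronization is absorbing here: once all nodes are equal they stay equal, and step 2 is the first all-equal step.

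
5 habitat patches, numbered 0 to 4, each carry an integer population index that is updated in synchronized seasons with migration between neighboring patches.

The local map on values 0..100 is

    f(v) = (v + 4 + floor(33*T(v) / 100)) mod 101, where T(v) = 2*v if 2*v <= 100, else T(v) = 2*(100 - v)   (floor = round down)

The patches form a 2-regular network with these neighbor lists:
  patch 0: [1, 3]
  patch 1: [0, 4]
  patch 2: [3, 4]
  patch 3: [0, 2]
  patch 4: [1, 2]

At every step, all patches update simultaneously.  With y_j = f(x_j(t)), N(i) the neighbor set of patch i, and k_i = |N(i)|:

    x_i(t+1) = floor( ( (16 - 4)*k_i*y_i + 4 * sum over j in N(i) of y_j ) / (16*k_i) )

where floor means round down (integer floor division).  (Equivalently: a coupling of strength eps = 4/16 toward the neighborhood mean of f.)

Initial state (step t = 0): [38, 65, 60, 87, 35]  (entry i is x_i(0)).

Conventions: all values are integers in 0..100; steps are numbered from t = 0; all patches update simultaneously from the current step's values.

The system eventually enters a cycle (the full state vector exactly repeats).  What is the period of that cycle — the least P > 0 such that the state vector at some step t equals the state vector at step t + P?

Answer: 6
Key observation: The state at step 7, [29, 86, 29, 9, 86], reappears at step 13 — and no state repeats earlier — so the cycle the system enters has period 6.

Derivation:
t=0: [38, 65, 60, 87, 35]
t=1: [74, 85, 87, 93, 69]
t=2: [83, 97, 85, 24, 94]
t=3: [79, 13, 78, 56, 12]
t=4: [86, 33, 86, 90, 32]
t=5: [94, 63, 93, 99, 62]
t=6: [11, 79, 11, 1, 79]
t=7: [29, 86, 29, 9, 86]
t=8: [53, 93, 53, 26, 93]
t=9: [71, 11, 71, 57, 11]
t=10: [84, 31, 84, 90, 31]
t=11: [92, 60, 92, 99, 60]
t=12: [11, 78, 11, 1, 78]
t=13: [29, 86, 29, 9, 86]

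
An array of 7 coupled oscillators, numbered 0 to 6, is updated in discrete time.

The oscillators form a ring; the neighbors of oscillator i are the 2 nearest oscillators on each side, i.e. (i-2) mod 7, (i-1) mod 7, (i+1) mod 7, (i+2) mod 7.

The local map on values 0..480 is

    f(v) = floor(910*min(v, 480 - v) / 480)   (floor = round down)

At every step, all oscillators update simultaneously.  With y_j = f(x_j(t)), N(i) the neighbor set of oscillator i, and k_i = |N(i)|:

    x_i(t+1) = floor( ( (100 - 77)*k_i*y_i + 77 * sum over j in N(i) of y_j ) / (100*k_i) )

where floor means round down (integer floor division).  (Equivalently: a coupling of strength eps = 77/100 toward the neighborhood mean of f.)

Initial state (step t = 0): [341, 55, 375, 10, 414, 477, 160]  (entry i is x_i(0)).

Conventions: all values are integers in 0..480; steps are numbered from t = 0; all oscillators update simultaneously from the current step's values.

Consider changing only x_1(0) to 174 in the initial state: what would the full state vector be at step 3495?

Answer: [266, 266, 265, 265, 265, 265, 266]
Key observation: The state at step 19, [405, 405, 406, 406, 406, 406, 405], reappears at step 22: the system is in a cycle of period 3 from step 19 on.  Therefore the state at step 3495 equals the state at step 19 + ((3495 - 19) mod 3) = 21, which is [266, 266, 265, 265, 265, 265, 266].

Derivation:
t=0: [341, 174, 375, 10, 414, 477, 160]
t=1: [221, 226, 187, 130, 129, 137, 208]
t=2: [372, 370, 338, 303, 297, 310, 350]
t=3: [248, 250, 272, 297, 305, 291, 264]
t=4: [408, 405, 389, 371, 366, 375, 395]
t=5: [161, 162, 174, 187, 191, 184, 170]
t=6: [321, 322, 331, 340, 343, 338, 328]
t=7: [288, 287, 281, 274, 272, 276, 283]
t=8: [372, 373, 377, 382, 384, 381, 376]
t=9: [197, 196, 193, 190, 188, 190, 194]
t=10: [367, 367, 365, 362, 361, 363, 365]
t=11: [216, 217, 218, 220, 221, 220, 218]
t=12: [412, 412, 413, 415, 415, 414, 413]
t=13: [127, 126, 125, 125, 124, 125, 126]
t=14: [237, 237, 236, 236, 236, 236, 237]
t=15: [448, 448, 447, 447, 447, 447, 448]
t=16: [60, 60, 61, 61, 61, 61, 60]
t=17: [113, 113, 114, 114, 114, 114, 113]
t=18: [214, 214, 215, 215, 215, 215, 214]
t=19: [405, 405, 406, 406, 406, 406, 405]
t=20: [141, 141, 140, 140, 140, 140, 141]
t=21: [266, 266, 265, 265, 265, 265, 266]
t=22: [405, 405, 406, 406, 406, 406, 405]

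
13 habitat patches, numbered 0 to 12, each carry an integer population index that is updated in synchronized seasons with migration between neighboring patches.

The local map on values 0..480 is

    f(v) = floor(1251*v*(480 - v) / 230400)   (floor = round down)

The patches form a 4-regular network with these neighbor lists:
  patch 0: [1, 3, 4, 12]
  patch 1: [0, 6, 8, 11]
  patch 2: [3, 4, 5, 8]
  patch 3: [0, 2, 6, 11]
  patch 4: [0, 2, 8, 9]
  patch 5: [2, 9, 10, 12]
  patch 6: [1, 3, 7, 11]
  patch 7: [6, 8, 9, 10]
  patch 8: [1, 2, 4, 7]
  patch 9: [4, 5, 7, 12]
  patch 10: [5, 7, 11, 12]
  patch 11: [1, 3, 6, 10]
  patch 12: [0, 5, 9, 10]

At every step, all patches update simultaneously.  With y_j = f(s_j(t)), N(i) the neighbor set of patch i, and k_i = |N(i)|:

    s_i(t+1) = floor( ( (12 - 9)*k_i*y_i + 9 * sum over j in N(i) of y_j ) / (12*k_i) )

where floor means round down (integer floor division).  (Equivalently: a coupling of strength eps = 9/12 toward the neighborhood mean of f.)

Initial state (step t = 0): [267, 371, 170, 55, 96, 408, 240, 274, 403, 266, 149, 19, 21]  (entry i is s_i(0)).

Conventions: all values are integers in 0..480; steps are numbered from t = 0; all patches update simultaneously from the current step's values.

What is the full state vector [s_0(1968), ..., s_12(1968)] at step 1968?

Simulating step by step:
t=0: [267, 371, 170, 55, 96, 408, 240, 274, 403, 266, 149, 19, 21]
t=1: [188, 211, 193, 210, 250, 211, 208, 274, 231, 211, 172, 185, 208]
t=2: [305, 304, 307, 301, 306, 302, 304, 304, 307, 308, 299, 300, 301]
t=3: [290, 290, 289, 290, 288, 290, 290, 289, 288, 289, 291, 291, 290]
t=4: [299, 299, 299, 298, 299, 298, 298, 299, 299, 299, 298, 298, 298]
t=5: [293, 293, 293, 293, 293, 293, 293, 293, 293, 293, 293, 293, 293]
t=6: [297, 297, 297, 297, 297, 297, 297, 297, 297, 297, 297, 297, 297]
t=7: [295, 295, 295, 295, 295, 295, 295, 295, 295, 295, 295, 295, 295]
t=8: [296, 296, 296, 296, 296, 296, 296, 296, 296, 296, 296, 296, 296]
t=9: [295, 295, 295, 295, 295, 295, 295, 295, 295, 295, 295, 295, 295]

Answer: [296, 296, 296, 296, 296, 296, 296, 296, 296, 296, 296, 296, 296]
Key observation: The state at step 7, [295, 295, 295, 295, 295, 295, 295, 295, 295, 295, 295, 295, 295], reappears at step 9: the system is in a cycle of period 2 from step 7 on.  Therefore the state at step 1968 equals the state at step 7 + ((1968 - 7) mod 2) = 8, which is [296, 296, 296, 296, 296, 296, 296, 296, 296, 296, 296, 296, 296].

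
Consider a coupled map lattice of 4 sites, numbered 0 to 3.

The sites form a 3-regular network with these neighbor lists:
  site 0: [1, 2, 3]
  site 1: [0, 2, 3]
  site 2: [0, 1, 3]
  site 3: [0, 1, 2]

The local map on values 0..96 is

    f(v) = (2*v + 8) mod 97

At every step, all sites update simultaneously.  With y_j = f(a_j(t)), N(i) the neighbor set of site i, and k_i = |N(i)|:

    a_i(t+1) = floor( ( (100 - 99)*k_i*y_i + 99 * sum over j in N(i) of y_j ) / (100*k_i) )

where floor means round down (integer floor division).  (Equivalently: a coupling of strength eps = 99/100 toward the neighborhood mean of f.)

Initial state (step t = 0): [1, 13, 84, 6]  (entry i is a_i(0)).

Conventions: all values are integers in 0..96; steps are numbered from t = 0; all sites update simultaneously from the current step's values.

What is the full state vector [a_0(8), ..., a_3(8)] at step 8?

Simulating step by step:
t=0: [1, 13, 84, 6]
t=1: [43, 36, 21, 40]
t=2: [72, 77, 86, 74]
t=3: [68, 65, 59, 67]
t=4: [38, 40, 44, 39]
t=5: [89, 88, 86, 89]
t=6: [86, 87, 88, 86]
t=7: [84, 84, 83, 84]
t=8: [78, 78, 78, 78]

Answer: [78, 78, 78, 78]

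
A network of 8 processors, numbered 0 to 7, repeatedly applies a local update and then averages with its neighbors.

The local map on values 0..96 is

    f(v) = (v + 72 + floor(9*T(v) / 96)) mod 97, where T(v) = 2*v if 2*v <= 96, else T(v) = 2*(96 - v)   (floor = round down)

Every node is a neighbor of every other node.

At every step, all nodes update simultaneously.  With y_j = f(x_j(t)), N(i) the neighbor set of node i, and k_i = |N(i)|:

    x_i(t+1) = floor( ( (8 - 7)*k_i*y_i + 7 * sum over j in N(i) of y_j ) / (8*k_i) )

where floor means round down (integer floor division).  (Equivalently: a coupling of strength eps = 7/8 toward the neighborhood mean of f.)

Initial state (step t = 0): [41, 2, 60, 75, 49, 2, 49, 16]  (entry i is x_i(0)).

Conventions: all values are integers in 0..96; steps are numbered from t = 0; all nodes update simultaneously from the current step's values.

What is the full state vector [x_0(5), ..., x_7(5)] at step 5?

Simulating step by step:
t=0: [41, 2, 60, 75, 49, 2, 49, 16]
t=1: [52, 52, 52, 52, 52, 52, 52, 52]
t=2: [35, 35, 35, 35, 35, 35, 35, 35]
t=3: [16, 16, 16, 16, 16, 16, 16, 16]
t=4: [91, 91, 91, 91, 91, 91, 91, 91]
t=5: [66, 66, 66, 66, 66, 66, 66, 66]

Answer: [66, 66, 66, 66, 66, 66, 66, 66]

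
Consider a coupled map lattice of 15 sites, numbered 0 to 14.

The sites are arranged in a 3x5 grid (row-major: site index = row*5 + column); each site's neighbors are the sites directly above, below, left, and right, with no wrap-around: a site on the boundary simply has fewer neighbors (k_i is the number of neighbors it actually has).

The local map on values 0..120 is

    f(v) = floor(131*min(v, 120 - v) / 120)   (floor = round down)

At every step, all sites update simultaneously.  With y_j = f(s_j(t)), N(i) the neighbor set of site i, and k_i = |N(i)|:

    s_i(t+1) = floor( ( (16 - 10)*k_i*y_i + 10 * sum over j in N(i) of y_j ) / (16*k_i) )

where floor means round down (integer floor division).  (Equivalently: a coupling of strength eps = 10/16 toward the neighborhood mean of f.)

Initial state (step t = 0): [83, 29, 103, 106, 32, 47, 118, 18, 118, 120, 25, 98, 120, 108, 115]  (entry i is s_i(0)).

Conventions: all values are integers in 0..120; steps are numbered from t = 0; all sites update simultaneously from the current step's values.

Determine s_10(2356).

Simulating step by step:
t=0: [83, 29, 103, 106, 32, 47, 118, 18, 118, 120, 25, 98, 120, 108, 115]
t=1: [40, 24, 20, 16, 17, 33, 20, 10, 8, 8, 33, 15, 11, 6, 5]
t=2: [35, 27, 18, 16, 14, 34, 21, 13, 9, 9, 29, 20, 11, 7, 6]
t=3: [34, 27, 19, 15, 13, 32, 24, 14, 10, 9, 29, 21, 13, 8, 7]
t=4: [33, 28, 20, 15, 13, 32, 25, 16, 11, 9, 29, 23, 14, 9, 7]
t=5: [33, 28, 21, 15, 13, 32, 26, 18, 12, 10, 30, 24, 16, 10, 8]
t=6: [33, 29, 21, 16, 13, 32, 27, 19, 13, 11, 30, 25, 17, 11, 9]
t=7: [33, 29, 22, 16, 14, 32, 28, 20, 14, 12, 31, 26, 19, 13, 10]
t=8: [33, 30, 23, 17, 15, 33, 29, 21, 15, 13, 31, 27, 20, 14, 12]
t=9: [34, 31, 24, 18, 16, 34, 30, 22, 16, 14, 32, 28, 21, 16, 13]
t=10: [35, 32, 25, 19, 17, 35, 31, 24, 18, 15, 33, 29, 23, 17, 15]
t=11: [36, 33, 26, 20, 18, 36, 32, 26, 19, 17, 35, 31, 25, 19, 16]
t=12: [38, 34, 28, 21, 19, 37, 34, 27, 21, 18, 36, 33, 27, 20, 18]
t=13: [39, 36, 29, 23, 20, 39, 36, 29, 22, 19, 38, 35, 28, 22, 19]
t=14: [41, 37, 31, 25, 21, 41, 38, 31, 24, 21, 40, 37, 30, 24, 21]
t=15: [42, 39, 33, 27, 23, 43, 39, 33, 26, 22, 42, 39, 32, 26, 23]
t=16: [44, 41, 35, 29, 25, 44, 41, 35, 28, 25, 44, 40, 34, 28, 25]
t=17: [46, 43, 37, 31, 28, 47, 43, 37, 30, 27, 46, 43, 37, 30, 27]
t=18: [49, 45, 39, 33, 30, 49, 45, 39, 32, 29, 49, 45, 39, 33, 29]
t=19: [51, 48, 42, 36, 32, 52, 48, 41, 35, 31, 51, 48, 42, 35, 32]
t=20: [54, 51, 45, 39, 35, 54, 51, 44, 38, 34, 54, 51, 44, 38, 34]
t=21: [57, 54, 48, 42, 38, 57, 54, 48, 41, 38, 57, 54, 48, 41, 38]
t=22: [60, 57, 51, 45, 42, 61, 57, 51, 44, 41, 60, 57, 51, 45, 41]
t=23: [63, 61, 55, 49, 45, 64, 61, 55, 48, 45, 63, 61, 55, 49, 45]
t=24: [62, 62, 59, 53, 50, 62, 62, 59, 53, 49, 62, 62, 59, 53, 50]
t=25: [63, 63, 62, 57, 54, 63, 63, 62, 57, 54, 63, 63, 62, 57, 54]
t=26: [62, 62, 62, 61, 59, 62, 62, 62, 61, 58, 62, 62, 62, 61, 59]
t=27: [63, 63, 63, 63, 63, 63, 63, 63, 63, 63, 63, 63, 63, 63, 63]
t=28: [62, 62, 62, 62, 62, 62, 62, 62, 62, 62, 62, 62, 62, 62, 62]
t=29: [63, 63, 63, 63, 63, 63, 63, 63, 63, 63, 63, 63, 63, 63, 63]

Answer: s_10(2356) = 62
Key observation: The state at step 27, [63, 63, 63, 63, 63, 63, 63, 63, 63, 63, 63, 63, 63, 63, 63], reappears at step 29: the system is in a cycle of period 2 from step 27 on.  Therefore the state at step 2356 equals the state at step 27 + ((2356 - 27) mod 2) = 28, which is [62, 62, 62, 62, 62, 62, 62, 62, 62, 62, 62, 62, 62, 62, 62].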